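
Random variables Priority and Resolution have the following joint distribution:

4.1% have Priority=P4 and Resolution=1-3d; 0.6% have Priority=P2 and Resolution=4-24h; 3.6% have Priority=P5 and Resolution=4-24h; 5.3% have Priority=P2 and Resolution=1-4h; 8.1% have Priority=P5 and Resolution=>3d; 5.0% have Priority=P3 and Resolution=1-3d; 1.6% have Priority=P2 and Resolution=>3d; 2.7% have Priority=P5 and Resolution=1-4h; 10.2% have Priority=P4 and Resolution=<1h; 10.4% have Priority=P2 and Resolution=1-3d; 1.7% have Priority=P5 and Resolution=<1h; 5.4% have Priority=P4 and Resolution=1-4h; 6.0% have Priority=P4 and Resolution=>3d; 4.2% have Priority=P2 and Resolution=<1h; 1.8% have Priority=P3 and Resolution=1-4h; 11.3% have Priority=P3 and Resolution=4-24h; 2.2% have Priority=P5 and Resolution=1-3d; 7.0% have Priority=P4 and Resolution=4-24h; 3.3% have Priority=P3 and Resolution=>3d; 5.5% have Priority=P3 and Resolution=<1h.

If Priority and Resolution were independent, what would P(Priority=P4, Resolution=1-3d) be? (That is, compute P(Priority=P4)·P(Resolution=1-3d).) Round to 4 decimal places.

0.0710

P(Priority=P4) = 0.102 + 0.054 + 0.070 + 0.041 + 0.060 = 0.327.
P(Resolution=1-3d) = 0.104 + 0.050 + 0.041 + 0.022 = 0.217.
Product: 0.327 × 0.217 = 0.0710.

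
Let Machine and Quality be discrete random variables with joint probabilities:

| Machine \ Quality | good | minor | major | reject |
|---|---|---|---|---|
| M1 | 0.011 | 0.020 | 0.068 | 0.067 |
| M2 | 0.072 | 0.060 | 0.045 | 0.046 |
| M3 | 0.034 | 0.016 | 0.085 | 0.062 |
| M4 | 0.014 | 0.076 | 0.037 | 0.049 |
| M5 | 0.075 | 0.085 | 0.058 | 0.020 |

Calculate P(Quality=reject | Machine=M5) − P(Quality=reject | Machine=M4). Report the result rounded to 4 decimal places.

P(Machine=M5) = 0.075 + 0.085 + 0.058 + 0.020 = 0.238; P(Quality=reject | Machine=M5) = 0.020/0.238 = 0.08403.
P(Machine=M4) = 0.014 + 0.076 + 0.037 + 0.049 = 0.176; P(Quality=reject | Machine=M4) = 0.049/0.176 = 0.27841.
Difference = -0.1944.

-0.1944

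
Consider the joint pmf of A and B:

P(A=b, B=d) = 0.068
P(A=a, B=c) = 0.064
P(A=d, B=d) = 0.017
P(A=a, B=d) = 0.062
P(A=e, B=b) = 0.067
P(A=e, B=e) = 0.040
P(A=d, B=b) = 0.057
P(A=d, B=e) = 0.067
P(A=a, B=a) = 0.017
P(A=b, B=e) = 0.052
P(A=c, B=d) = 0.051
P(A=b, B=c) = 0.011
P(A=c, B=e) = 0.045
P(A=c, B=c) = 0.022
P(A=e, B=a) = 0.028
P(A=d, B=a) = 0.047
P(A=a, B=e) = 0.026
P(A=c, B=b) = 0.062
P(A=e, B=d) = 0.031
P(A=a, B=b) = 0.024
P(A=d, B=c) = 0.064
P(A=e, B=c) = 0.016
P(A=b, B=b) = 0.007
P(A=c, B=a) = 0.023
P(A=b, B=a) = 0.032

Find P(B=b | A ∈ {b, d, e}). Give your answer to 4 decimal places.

0.2169

P(A=b) = 0.032 + 0.007 + 0.011 + 0.068 + 0.052 = 0.170.
P(A=d) = 0.047 + 0.057 + 0.064 + 0.017 + 0.067 = 0.252.
P(A=e) = 0.028 + 0.067 + 0.016 + 0.031 + 0.040 = 0.182.
P(A ∈ {b, d, e}) = 0.170 + 0.252 + 0.182 = 0.604; P(B=b, A ∈ {b, d, e}) = 0.007 + 0.057 + 0.067 = 0.131.
P(B=b | A ∈ {b, d, e}) = 0.131/0.604 = 0.2169.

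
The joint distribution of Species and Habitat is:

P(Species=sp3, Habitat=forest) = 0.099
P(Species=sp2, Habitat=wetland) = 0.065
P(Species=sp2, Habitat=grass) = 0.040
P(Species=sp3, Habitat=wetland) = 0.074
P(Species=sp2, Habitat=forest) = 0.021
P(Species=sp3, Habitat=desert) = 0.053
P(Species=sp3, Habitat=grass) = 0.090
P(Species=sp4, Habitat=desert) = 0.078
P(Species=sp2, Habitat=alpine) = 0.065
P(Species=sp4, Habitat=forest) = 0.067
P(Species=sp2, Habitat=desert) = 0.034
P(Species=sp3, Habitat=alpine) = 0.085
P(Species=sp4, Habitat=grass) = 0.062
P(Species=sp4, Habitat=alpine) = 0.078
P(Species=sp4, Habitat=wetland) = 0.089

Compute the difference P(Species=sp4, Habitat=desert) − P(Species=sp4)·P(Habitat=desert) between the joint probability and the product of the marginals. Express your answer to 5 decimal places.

P(Species=sp4) = 0.067 + 0.062 + 0.089 + 0.078 + 0.078 = 0.374.
P(Habitat=desert) = 0.034 + 0.053 + 0.078 = 0.165.
P(Species=sp4, Habitat=desert) − P(Species=sp4)P(Habitat=desert) = 0.078 − 0.374×0.165 = 0.01629.

0.01629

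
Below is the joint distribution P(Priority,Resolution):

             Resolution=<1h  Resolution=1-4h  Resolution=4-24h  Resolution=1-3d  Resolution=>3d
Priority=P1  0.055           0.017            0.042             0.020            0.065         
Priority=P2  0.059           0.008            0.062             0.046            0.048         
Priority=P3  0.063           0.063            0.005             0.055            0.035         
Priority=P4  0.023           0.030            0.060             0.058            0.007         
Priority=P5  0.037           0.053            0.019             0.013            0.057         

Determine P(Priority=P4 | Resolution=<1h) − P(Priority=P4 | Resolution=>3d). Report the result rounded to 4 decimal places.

0.0640

P(Resolution=<1h) = 0.055 + 0.059 + 0.063 + 0.023 + 0.037 = 0.237; P(Priority=P4 | Resolution=<1h) = 0.023/0.237 = 0.09705.
P(Resolution=>3d) = 0.065 + 0.048 + 0.035 + 0.007 + 0.057 = 0.212; P(Priority=P4 | Resolution=>3d) = 0.007/0.212 = 0.03302.
Difference = 0.0640.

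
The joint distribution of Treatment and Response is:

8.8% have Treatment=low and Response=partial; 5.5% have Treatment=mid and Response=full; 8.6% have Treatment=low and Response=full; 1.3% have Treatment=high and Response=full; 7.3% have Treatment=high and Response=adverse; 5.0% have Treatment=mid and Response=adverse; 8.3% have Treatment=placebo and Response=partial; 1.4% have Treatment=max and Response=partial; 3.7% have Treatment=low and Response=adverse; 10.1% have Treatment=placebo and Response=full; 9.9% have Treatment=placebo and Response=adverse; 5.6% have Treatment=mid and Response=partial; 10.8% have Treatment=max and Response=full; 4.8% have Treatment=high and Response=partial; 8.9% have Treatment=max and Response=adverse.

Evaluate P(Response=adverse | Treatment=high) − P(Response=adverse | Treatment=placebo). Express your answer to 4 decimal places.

0.1950

P(Treatment=high) = 0.048 + 0.013 + 0.073 = 0.134; P(Response=adverse | Treatment=high) = 0.073/0.134 = 0.54478.
P(Treatment=placebo) = 0.083 + 0.101 + 0.099 = 0.283; P(Response=adverse | Treatment=placebo) = 0.099/0.283 = 0.34982.
Difference = 0.1950.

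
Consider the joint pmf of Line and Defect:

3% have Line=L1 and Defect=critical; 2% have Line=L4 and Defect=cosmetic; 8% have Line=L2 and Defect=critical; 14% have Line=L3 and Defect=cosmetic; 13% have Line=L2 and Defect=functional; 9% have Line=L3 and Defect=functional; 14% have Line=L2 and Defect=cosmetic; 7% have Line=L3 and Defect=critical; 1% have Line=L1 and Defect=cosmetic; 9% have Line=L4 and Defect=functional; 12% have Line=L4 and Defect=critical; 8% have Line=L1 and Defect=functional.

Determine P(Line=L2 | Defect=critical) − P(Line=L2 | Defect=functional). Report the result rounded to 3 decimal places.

P(Defect=critical) = 0.03 + 0.08 + 0.07 + 0.12 = 0.30; P(Line=L2 | Defect=critical) = 0.08/0.30 = 0.2667.
P(Defect=functional) = 0.08 + 0.13 + 0.09 + 0.09 = 0.39; P(Line=L2 | Defect=functional) = 0.13/0.39 = 0.3333.
Difference = -0.067.

-0.067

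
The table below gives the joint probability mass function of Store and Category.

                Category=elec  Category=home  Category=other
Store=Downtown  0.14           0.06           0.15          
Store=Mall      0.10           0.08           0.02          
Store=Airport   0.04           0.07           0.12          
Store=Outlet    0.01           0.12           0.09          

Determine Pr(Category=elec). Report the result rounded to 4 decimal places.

0.2900

P(Category=elec) = 0.14 + 0.10 + 0.04 + 0.01 = 0.29.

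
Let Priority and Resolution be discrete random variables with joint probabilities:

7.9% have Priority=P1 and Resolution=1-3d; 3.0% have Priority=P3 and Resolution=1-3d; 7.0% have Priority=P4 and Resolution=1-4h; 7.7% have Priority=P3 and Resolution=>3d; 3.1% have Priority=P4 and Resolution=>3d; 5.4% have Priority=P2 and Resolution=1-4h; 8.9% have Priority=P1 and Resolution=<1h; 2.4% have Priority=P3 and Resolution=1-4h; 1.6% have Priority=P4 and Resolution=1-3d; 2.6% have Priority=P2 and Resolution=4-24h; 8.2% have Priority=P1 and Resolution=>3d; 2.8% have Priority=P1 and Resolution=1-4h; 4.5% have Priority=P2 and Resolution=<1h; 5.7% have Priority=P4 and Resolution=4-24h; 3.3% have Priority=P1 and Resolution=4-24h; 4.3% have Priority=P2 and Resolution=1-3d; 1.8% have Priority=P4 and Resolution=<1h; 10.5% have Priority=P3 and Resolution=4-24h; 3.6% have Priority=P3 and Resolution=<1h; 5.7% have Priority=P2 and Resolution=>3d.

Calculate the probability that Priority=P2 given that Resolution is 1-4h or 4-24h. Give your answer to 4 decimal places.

P(Resolution=1-4h) = 0.028 + 0.054 + 0.024 + 0.070 = 0.176.
P(Resolution=4-24h) = 0.033 + 0.026 + 0.105 + 0.057 = 0.221.
P(Resolution ∈ {1-4h, 4-24h}) = 0.176 + 0.221 = 0.397; P(Priority=P2, Resolution ∈ {1-4h, 4-24h}) = 0.054 + 0.026 = 0.080.
P(Priority=P2 | Resolution ∈ {1-4h, 4-24h}) = 0.080/0.397 = 0.2015.

0.2015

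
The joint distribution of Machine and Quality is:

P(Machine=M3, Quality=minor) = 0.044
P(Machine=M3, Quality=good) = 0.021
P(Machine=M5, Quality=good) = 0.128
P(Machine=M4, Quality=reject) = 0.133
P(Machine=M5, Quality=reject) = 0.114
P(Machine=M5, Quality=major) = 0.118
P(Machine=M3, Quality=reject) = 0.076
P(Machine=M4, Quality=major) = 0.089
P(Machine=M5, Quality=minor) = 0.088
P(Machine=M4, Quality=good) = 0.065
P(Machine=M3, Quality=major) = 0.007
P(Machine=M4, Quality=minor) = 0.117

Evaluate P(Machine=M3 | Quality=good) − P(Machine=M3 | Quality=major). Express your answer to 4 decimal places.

P(Quality=good) = 0.021 + 0.065 + 0.128 = 0.214; P(Machine=M3 | Quality=good) = 0.021/0.214 = 0.09813.
P(Quality=major) = 0.007 + 0.089 + 0.118 = 0.214; P(Machine=M3 | Quality=major) = 0.007/0.214 = 0.03271.
Difference = 0.0654.

0.0654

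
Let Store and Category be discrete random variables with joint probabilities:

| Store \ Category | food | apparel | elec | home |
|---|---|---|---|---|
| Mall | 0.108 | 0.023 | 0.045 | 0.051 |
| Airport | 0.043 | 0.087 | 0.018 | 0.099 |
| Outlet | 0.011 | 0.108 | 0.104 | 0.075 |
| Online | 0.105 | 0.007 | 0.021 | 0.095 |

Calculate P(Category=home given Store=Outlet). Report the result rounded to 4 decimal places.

P(Store=Outlet) = 0.011 + 0.108 + 0.104 + 0.075 = 0.298.
P(Category=home | Store=Outlet) = 0.075/0.298 = 0.2517.

0.2517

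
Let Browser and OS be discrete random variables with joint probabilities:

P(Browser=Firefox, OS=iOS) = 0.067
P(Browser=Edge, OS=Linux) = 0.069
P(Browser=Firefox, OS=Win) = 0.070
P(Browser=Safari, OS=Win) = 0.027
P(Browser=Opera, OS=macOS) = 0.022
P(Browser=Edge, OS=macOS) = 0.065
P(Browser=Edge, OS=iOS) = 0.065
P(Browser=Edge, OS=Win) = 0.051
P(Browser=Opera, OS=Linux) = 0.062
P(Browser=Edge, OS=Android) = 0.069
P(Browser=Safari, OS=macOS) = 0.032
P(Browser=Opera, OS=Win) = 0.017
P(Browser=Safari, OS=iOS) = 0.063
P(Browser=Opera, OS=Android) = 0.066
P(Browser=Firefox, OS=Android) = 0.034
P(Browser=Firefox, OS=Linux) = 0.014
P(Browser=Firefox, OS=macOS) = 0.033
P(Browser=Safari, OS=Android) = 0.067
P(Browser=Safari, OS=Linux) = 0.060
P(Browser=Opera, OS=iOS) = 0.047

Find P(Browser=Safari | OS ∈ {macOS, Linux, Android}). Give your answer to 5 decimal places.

0.26813

P(OS=macOS) = 0.033 + 0.032 + 0.065 + 0.022 = 0.152.
P(OS=Linux) = 0.014 + 0.060 + 0.069 + 0.062 = 0.205.
P(OS=Android) = 0.034 + 0.067 + 0.069 + 0.066 = 0.236.
P(OS ∈ {macOS, Linux, Android}) = 0.152 + 0.205 + 0.236 = 0.593; P(Browser=Safari, OS ∈ {macOS, Linux, Android}) = 0.032 + 0.060 + 0.067 = 0.159.
P(Browser=Safari | OS ∈ {macOS, Linux, Android}) = 0.159/0.593 = 0.26813.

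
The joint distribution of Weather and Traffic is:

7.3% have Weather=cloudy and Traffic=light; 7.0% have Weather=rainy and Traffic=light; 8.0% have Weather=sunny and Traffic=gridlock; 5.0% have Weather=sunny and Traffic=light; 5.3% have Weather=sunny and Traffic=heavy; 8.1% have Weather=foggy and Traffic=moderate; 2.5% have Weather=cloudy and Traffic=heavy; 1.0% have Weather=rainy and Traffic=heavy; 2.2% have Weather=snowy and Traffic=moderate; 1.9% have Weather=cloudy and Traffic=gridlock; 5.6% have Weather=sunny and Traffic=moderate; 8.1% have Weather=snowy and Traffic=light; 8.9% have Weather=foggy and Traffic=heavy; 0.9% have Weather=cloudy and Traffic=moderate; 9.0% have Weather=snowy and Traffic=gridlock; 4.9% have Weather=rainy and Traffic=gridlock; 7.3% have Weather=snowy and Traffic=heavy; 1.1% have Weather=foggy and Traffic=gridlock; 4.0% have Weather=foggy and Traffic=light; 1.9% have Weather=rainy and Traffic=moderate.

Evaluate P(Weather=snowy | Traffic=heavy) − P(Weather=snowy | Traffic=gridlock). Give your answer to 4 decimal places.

P(Traffic=heavy) = 0.053 + 0.025 + 0.010 + 0.073 + 0.089 = 0.250; P(Weather=snowy | Traffic=heavy) = 0.073/0.250 = 0.29200.
P(Traffic=gridlock) = 0.080 + 0.019 + 0.049 + 0.090 + 0.011 = 0.249; P(Weather=snowy | Traffic=gridlock) = 0.090/0.249 = 0.36145.
Difference = -0.0694.

-0.0694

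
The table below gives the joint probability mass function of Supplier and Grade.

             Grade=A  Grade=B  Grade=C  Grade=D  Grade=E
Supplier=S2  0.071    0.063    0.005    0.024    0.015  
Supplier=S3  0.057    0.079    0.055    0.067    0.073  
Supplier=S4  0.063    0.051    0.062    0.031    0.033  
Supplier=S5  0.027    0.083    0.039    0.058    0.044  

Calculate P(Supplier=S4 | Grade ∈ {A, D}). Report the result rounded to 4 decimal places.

0.2362

P(Grade=A) = 0.071 + 0.057 + 0.063 + 0.027 = 0.218.
P(Grade=D) = 0.024 + 0.067 + 0.031 + 0.058 = 0.180.
P(Grade ∈ {A, D}) = 0.218 + 0.180 = 0.398; P(Supplier=S4, Grade ∈ {A, D}) = 0.063 + 0.031 = 0.094.
P(Supplier=S4 | Grade ∈ {A, D}) = 0.094/0.398 = 0.2362.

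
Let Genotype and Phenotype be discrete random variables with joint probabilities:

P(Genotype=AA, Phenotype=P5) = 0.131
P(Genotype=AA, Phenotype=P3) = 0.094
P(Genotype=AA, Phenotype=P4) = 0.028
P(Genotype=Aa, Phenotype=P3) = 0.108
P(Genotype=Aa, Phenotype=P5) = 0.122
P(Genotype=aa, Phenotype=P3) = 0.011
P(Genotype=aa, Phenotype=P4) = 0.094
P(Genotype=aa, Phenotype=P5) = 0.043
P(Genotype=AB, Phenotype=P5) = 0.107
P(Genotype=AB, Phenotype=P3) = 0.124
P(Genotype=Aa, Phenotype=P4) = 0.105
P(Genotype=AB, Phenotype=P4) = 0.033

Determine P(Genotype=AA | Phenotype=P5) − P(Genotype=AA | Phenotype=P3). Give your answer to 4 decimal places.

0.0461

P(Phenotype=P5) = 0.131 + 0.122 + 0.043 + 0.107 = 0.403; P(Genotype=AA | Phenotype=P5) = 0.131/0.403 = 0.32506.
P(Phenotype=P3) = 0.094 + 0.108 + 0.011 + 0.124 = 0.337; P(Genotype=AA | Phenotype=P3) = 0.094/0.337 = 0.27893.
Difference = 0.0461.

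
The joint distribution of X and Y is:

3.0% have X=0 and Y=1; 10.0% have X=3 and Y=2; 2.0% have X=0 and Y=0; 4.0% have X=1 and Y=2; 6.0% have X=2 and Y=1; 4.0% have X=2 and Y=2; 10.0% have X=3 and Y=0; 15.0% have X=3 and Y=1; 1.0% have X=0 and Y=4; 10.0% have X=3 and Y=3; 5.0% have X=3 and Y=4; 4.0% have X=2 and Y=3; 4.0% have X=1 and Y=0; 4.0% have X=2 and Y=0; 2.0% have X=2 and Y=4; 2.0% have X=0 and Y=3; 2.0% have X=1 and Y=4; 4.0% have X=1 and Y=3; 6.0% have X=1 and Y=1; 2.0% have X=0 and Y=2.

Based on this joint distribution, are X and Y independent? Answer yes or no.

Every cell satisfies P(X,Y) = P(X)·P(Y). For instance P(X=1) = 0.200, P(Y=0) = 0.200, and 0.200×0.200 = 0.040 matches the joint entry. So X and Y are independent.

yes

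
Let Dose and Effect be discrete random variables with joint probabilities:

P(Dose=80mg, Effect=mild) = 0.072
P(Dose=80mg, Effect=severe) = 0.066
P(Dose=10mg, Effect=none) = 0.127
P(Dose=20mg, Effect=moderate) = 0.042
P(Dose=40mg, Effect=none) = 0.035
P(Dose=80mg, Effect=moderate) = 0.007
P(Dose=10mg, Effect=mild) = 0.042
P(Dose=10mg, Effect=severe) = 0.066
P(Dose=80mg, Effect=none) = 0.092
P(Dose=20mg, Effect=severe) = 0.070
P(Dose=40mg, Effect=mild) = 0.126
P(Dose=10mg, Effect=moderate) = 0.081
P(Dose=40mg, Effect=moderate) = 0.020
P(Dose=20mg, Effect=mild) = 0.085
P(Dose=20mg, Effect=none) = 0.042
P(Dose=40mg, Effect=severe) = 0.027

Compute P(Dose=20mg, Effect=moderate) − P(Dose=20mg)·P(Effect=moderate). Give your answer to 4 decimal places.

0.0062

P(Dose=20mg) = 0.042 + 0.085 + 0.042 + 0.070 = 0.239.
P(Effect=moderate) = 0.081 + 0.042 + 0.020 + 0.007 = 0.150.
P(Dose=20mg, Effect=moderate) − P(Dose=20mg)P(Effect=moderate) = 0.042 − 0.239×0.150 = 0.0062.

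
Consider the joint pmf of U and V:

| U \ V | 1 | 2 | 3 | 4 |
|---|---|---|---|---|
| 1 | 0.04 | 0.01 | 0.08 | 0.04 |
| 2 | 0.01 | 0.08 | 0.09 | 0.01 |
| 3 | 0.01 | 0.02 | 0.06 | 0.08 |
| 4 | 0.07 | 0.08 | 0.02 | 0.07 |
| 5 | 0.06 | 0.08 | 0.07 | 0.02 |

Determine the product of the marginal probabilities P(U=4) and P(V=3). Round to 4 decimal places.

P(U=4) = 0.07 + 0.08 + 0.02 + 0.07 = 0.24.
P(V=3) = 0.08 + 0.09 + 0.06 + 0.02 + 0.07 = 0.32.
Product: 0.24 × 0.32 = 0.0768.

0.0768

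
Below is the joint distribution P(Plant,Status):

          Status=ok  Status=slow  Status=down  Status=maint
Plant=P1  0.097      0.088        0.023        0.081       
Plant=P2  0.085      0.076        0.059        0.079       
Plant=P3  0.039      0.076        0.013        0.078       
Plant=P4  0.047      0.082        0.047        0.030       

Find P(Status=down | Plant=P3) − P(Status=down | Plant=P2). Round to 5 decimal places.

-0.13422

P(Plant=P3) = 0.039 + 0.076 + 0.013 + 0.078 = 0.206; P(Status=down | Plant=P3) = 0.013/0.206 = 0.063107.
P(Plant=P2) = 0.085 + 0.076 + 0.059 + 0.079 = 0.299; P(Status=down | Plant=P2) = 0.059/0.299 = 0.197324.
Difference = -0.13422.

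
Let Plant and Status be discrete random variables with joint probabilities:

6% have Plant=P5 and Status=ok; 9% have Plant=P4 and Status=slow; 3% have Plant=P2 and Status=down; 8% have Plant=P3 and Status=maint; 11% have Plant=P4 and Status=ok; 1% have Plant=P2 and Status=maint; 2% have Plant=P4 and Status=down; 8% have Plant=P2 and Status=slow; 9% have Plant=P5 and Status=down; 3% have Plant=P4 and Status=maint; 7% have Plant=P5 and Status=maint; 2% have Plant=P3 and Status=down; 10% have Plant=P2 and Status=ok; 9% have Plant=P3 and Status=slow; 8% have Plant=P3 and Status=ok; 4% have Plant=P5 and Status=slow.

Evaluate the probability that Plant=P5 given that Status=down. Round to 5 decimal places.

P(Status=down) = 0.03 + 0.02 + 0.02 + 0.09 = 0.16.
P(Plant=P5 | Status=down) = 0.09/0.16 = 0.56250.

0.56250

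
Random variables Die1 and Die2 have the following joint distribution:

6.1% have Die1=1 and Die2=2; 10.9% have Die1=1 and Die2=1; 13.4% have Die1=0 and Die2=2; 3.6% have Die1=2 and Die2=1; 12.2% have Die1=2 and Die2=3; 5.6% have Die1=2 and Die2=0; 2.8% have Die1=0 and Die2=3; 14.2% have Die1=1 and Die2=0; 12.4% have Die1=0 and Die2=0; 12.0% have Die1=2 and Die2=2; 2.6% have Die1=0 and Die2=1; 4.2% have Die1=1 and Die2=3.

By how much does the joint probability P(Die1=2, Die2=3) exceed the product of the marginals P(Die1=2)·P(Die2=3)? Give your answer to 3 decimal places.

0.058

P(Die1=2) = 0.056 + 0.036 + 0.120 + 0.122 = 0.334.
P(Die2=3) = 0.028 + 0.042 + 0.122 = 0.192.
P(Die1=2, Die2=3) − P(Die1=2)P(Die2=3) = 0.122 − 0.334×0.192 = 0.058.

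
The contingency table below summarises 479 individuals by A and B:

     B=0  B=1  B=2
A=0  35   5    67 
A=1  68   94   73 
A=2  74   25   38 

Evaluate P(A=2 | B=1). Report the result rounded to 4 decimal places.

Total with B=1: 5 + 94 + 25 = 124.
P(A=2 | B=1) = 25/124 = 0.2016.

0.2016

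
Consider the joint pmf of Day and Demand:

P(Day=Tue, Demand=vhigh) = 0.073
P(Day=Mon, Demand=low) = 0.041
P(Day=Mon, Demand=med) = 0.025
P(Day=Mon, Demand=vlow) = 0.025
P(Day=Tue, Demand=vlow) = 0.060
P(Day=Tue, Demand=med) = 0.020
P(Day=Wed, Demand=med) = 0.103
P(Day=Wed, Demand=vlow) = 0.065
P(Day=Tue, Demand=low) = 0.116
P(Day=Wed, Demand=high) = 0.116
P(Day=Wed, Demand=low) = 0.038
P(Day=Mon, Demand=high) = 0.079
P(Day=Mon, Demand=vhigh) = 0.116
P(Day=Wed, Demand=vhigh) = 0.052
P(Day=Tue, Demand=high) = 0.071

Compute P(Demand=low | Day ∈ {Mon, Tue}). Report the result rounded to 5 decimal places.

0.25080

P(Day=Mon) = 0.025 + 0.041 + 0.025 + 0.079 + 0.116 = 0.286.
P(Day=Tue) = 0.060 + 0.116 + 0.020 + 0.071 + 0.073 = 0.340.
P(Day ∈ {Mon, Tue}) = 0.286 + 0.340 = 0.626; P(Demand=low, Day ∈ {Mon, Tue}) = 0.041 + 0.116 = 0.157.
P(Demand=low | Day ∈ {Mon, Tue}) = 0.157/0.626 = 0.25080.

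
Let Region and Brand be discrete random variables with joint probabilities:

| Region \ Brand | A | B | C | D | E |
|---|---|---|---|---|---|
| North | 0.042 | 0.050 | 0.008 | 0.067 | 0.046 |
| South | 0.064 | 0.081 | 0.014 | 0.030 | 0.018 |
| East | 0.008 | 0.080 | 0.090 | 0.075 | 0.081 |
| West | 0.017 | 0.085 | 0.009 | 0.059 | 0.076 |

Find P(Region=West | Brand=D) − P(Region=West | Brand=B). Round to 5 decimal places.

P(Brand=D) = 0.067 + 0.030 + 0.075 + 0.059 = 0.231; P(Region=West | Brand=D) = 0.059/0.231 = 0.255411.
P(Brand=B) = 0.050 + 0.081 + 0.080 + 0.085 = 0.296; P(Region=West | Brand=B) = 0.085/0.296 = 0.287162.
Difference = -0.03175.

-0.03175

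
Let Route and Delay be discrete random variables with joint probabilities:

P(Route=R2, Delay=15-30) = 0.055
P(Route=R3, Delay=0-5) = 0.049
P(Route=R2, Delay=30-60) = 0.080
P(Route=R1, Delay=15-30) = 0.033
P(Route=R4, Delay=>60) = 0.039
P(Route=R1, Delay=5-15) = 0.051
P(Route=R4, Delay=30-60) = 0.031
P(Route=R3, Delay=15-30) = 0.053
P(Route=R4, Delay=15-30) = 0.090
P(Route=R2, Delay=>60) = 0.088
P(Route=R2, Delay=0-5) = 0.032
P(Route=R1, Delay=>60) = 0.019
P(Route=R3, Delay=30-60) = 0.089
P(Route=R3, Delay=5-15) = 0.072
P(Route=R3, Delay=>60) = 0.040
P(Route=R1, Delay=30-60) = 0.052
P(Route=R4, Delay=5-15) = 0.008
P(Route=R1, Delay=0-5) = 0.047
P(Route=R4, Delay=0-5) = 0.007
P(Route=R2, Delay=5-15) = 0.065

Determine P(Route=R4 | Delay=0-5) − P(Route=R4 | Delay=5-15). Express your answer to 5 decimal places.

P(Delay=0-5) = 0.047 + 0.032 + 0.049 + 0.007 = 0.135; P(Route=R4 | Delay=0-5) = 0.007/0.135 = 0.051852.
P(Delay=5-15) = 0.051 + 0.065 + 0.072 + 0.008 = 0.196; P(Route=R4 | Delay=5-15) = 0.008/0.196 = 0.040816.
Difference = 0.01104.

0.01104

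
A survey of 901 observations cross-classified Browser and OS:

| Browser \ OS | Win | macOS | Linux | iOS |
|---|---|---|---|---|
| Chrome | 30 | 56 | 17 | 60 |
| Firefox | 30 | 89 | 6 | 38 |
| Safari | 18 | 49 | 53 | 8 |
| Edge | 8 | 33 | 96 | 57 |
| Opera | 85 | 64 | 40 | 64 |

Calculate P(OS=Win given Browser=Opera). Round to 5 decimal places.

Total with Browser=Opera: 85 + 64 + 40 + 64 = 253.
P(OS=Win | Browser=Opera) = 85/253 = 0.33597.

0.33597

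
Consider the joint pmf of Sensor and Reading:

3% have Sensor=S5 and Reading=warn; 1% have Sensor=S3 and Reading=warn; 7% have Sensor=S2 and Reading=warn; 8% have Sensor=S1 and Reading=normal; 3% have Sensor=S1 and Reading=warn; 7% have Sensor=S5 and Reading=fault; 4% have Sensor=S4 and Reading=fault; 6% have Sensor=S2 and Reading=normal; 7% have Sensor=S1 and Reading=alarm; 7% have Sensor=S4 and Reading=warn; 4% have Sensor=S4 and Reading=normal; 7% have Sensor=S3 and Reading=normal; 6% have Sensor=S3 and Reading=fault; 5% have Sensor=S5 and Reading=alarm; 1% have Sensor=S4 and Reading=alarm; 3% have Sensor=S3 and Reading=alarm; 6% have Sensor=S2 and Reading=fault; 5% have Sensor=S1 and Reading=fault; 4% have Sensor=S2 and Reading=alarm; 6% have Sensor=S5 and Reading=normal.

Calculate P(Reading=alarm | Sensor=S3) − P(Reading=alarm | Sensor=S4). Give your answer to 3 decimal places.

0.114

P(Sensor=S3) = 0.07 + 0.01 + 0.03 + 0.06 = 0.17; P(Reading=alarm | Sensor=S3) = 0.03/0.17 = 0.1765.
P(Sensor=S4) = 0.04 + 0.07 + 0.01 + 0.04 = 0.16; P(Reading=alarm | Sensor=S4) = 0.01/0.16 = 0.0625.
Difference = 0.114.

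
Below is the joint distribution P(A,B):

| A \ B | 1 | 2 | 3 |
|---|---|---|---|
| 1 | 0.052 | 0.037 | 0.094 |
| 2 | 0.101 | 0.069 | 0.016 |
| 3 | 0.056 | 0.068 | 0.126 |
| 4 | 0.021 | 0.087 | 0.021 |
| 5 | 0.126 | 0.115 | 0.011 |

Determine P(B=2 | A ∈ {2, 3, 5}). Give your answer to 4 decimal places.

0.3663

P(A=2) = 0.101 + 0.069 + 0.016 = 0.186.
P(A=3) = 0.056 + 0.068 + 0.126 = 0.250.
P(A=5) = 0.126 + 0.115 + 0.011 = 0.252.
P(A ∈ {2, 3, 5}) = 0.186 + 0.250 + 0.252 = 0.688; P(B=2, A ∈ {2, 3, 5}) = 0.069 + 0.068 + 0.115 = 0.252.
P(B=2 | A ∈ {2, 3, 5}) = 0.252/0.688 = 0.3663.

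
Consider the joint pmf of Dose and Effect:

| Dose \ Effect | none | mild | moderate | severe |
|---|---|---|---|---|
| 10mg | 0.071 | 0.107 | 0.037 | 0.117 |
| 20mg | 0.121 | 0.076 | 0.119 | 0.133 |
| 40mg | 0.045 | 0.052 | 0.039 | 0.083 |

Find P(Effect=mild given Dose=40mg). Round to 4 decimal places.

P(Dose=40mg) = 0.045 + 0.052 + 0.039 + 0.083 = 0.219.
P(Effect=mild | Dose=40mg) = 0.052/0.219 = 0.2374.

0.2374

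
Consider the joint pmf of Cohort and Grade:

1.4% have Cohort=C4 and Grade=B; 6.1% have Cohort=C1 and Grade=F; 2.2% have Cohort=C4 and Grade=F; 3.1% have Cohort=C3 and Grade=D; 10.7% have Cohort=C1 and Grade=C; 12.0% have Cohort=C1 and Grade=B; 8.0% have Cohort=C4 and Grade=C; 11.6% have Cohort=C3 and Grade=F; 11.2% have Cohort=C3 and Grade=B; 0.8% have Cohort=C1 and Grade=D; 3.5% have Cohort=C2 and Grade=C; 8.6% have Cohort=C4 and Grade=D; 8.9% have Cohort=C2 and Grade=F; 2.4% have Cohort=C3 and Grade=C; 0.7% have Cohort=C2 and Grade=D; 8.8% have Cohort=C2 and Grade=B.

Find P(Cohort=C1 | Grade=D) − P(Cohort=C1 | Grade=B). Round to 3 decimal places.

-0.299

P(Grade=D) = 0.008 + 0.007 + 0.031 + 0.086 = 0.132; P(Cohort=C1 | Grade=D) = 0.008/0.132 = 0.0606.
P(Grade=B) = 0.120 + 0.088 + 0.112 + 0.014 = 0.334; P(Cohort=C1 | Grade=B) = 0.120/0.334 = 0.3593.
Difference = -0.299.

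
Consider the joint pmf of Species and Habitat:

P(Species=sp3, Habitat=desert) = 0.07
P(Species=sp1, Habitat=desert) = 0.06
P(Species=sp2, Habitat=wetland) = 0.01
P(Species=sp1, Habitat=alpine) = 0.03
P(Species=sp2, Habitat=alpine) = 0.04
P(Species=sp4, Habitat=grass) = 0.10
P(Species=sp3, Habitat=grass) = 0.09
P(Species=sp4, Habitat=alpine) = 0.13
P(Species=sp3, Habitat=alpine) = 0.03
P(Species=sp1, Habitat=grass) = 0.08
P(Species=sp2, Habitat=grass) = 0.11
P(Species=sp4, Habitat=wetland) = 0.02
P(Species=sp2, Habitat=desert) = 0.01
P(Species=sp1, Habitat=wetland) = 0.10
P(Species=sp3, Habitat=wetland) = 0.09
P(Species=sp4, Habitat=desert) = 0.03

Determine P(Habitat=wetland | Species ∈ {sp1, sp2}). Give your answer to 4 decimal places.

P(Species=sp1) = 0.08 + 0.10 + 0.06 + 0.03 = 0.27.
P(Species=sp2) = 0.11 + 0.01 + 0.01 + 0.04 = 0.17.
P(Species ∈ {sp1, sp2}) = 0.27 + 0.17 = 0.44; P(Habitat=wetland, Species ∈ {sp1, sp2}) = 0.10 + 0.01 = 0.11.
P(Habitat=wetland | Species ∈ {sp1, sp2}) = 0.11/0.44 = 0.2500.

0.2500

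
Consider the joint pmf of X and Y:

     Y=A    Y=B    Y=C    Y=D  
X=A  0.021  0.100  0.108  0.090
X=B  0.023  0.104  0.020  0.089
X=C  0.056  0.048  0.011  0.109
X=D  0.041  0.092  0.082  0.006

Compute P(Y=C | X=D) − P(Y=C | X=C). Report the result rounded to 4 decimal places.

0.3219

P(X=D) = 0.041 + 0.092 + 0.082 + 0.006 = 0.221; P(Y=C | X=D) = 0.082/0.221 = 0.37104.
P(X=C) = 0.056 + 0.048 + 0.011 + 0.109 = 0.224; P(Y=C | X=C) = 0.011/0.224 = 0.04911.
Difference = 0.3219.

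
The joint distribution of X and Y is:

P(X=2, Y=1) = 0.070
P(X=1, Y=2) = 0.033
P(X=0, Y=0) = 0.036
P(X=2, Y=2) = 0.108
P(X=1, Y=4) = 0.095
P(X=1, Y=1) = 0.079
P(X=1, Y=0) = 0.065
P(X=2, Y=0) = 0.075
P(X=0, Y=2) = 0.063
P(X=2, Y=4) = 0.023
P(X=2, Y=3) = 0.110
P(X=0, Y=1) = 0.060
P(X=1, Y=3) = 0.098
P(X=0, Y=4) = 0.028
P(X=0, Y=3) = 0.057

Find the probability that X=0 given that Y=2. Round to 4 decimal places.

P(Y=2) = 0.063 + 0.033 + 0.108 = 0.204.
P(X=0 | Y=2) = 0.063/0.204 = 0.3088.

0.3088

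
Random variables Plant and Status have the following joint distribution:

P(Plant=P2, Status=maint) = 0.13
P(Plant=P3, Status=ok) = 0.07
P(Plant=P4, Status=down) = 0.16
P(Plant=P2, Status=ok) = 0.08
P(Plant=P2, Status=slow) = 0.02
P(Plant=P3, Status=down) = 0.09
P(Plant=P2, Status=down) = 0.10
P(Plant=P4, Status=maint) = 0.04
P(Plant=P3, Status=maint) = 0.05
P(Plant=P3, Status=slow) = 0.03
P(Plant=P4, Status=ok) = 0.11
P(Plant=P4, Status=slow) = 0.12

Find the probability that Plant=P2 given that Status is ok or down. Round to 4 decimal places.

P(Status=ok) = 0.08 + 0.07 + 0.11 = 0.26.
P(Status=down) = 0.10 + 0.09 + 0.16 = 0.35.
P(Status ∈ {ok, down}) = 0.26 + 0.35 = 0.61; P(Plant=P2, Status ∈ {ok, down}) = 0.08 + 0.10 = 0.18.
P(Plant=P2 | Status ∈ {ok, down}) = 0.18/0.61 = 0.2951.

0.2951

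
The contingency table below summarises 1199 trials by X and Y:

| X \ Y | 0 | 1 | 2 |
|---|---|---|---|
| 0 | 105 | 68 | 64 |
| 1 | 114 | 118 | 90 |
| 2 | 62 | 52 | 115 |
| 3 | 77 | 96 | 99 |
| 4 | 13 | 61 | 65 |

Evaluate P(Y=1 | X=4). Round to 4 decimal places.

Total with X=4: 13 + 61 + 65 = 139.
P(Y=1 | X=4) = 61/139 = 0.4388.

0.4388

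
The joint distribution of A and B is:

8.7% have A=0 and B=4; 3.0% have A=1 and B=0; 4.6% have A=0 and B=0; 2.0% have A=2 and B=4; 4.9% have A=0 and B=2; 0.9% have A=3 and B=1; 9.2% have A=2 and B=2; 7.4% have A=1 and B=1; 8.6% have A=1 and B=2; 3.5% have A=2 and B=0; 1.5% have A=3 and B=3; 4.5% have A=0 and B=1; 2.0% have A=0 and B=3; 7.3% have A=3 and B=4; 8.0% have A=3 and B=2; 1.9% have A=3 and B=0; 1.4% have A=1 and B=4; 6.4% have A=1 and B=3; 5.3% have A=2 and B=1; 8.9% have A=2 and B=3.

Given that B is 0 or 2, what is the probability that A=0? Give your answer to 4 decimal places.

0.2174

P(B=0) = 0.046 + 0.030 + 0.035 + 0.019 = 0.130.
P(B=2) = 0.049 + 0.086 + 0.092 + 0.080 = 0.307.
P(B ∈ {0, 2}) = 0.130 + 0.307 = 0.437; P(A=0, B ∈ {0, 2}) = 0.046 + 0.049 = 0.095.
P(A=0 | B ∈ {0, 2}) = 0.095/0.437 = 0.2174.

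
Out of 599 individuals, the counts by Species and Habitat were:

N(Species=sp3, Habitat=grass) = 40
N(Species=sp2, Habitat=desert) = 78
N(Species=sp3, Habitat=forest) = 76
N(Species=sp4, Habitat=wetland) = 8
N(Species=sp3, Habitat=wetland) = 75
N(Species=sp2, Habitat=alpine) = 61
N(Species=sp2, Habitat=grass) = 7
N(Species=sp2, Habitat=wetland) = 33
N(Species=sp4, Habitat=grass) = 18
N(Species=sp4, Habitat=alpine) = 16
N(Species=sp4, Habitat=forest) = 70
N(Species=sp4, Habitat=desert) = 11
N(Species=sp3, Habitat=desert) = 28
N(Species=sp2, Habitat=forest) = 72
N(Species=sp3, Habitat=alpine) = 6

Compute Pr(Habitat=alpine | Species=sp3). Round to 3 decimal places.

Total with Species=sp3: 76 + 40 + 75 + 28 + 6 = 225.
P(Habitat=alpine | Species=sp3) = 6/225 = 0.027.

0.027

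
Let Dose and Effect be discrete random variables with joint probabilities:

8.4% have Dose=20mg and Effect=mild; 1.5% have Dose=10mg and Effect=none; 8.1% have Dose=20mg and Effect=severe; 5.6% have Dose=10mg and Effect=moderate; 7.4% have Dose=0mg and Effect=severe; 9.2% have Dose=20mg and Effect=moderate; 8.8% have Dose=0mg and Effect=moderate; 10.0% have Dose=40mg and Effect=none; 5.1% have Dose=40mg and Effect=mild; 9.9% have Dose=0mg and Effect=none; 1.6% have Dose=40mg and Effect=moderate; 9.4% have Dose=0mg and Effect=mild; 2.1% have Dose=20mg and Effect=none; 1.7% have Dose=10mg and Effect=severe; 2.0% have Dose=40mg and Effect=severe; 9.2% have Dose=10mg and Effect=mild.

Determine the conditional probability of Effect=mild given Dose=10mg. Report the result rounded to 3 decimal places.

0.511

P(Dose=10mg) = 0.015 + 0.092 + 0.056 + 0.017 = 0.180.
P(Effect=mild | Dose=10mg) = 0.092/0.180 = 0.511.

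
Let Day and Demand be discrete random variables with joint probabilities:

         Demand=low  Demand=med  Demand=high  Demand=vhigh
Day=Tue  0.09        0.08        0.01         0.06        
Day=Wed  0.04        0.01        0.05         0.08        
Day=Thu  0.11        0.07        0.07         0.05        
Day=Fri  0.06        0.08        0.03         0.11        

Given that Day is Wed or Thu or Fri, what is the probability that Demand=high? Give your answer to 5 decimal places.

0.19737

P(Day=Wed) = 0.04 + 0.01 + 0.05 + 0.08 = 0.18.
P(Day=Thu) = 0.11 + 0.07 + 0.07 + 0.05 = 0.30.
P(Day=Fri) = 0.06 + 0.08 + 0.03 + 0.11 = 0.28.
P(Day ∈ {Wed, Thu, Fri}) = 0.18 + 0.30 + 0.28 = 0.76; P(Demand=high, Day ∈ {Wed, Thu, Fri}) = 0.05 + 0.07 + 0.03 = 0.15.
P(Demand=high | Day ∈ {Wed, Thu, Fri}) = 0.15/0.76 = 0.19737.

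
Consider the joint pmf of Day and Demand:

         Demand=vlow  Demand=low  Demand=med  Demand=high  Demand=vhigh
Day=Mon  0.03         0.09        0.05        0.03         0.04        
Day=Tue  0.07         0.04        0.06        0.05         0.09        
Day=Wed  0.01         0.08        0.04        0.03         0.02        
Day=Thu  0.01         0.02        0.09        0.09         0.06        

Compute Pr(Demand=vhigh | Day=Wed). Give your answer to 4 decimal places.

0.1111

P(Day=Wed) = 0.01 + 0.08 + 0.04 + 0.03 + 0.02 = 0.18.
P(Demand=vhigh | Day=Wed) = 0.02/0.18 = 0.1111.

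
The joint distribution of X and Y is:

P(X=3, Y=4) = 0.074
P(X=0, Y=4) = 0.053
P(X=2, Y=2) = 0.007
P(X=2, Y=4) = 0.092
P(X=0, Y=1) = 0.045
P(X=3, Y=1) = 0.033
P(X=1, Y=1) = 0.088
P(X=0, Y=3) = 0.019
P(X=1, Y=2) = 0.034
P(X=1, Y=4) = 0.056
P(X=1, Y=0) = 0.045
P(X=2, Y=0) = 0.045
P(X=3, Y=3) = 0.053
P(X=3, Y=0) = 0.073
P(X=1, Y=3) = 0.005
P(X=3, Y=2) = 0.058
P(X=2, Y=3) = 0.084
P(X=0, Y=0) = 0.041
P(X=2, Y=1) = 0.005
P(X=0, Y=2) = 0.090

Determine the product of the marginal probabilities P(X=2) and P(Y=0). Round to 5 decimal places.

0.04753

P(X=2) = 0.045 + 0.005 + 0.007 + 0.084 + 0.092 = 0.233.
P(Y=0) = 0.041 + 0.045 + 0.045 + 0.073 = 0.204.
Product: 0.233 × 0.204 = 0.04753.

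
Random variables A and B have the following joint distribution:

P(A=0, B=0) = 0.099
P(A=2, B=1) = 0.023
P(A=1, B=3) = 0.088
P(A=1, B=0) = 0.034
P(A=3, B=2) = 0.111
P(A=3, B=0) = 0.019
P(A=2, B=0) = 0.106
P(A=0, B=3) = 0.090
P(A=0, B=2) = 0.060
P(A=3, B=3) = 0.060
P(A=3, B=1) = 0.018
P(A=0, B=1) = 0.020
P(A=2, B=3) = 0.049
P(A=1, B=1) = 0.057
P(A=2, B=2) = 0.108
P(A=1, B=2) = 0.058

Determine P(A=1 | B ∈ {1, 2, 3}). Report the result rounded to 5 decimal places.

0.27358

P(B=1) = 0.020 + 0.057 + 0.023 + 0.018 = 0.118.
P(B=2) = 0.060 + 0.058 + 0.108 + 0.111 = 0.337.
P(B=3) = 0.090 + 0.088 + 0.049 + 0.060 = 0.287.
P(B ∈ {1, 2, 3}) = 0.118 + 0.337 + 0.287 = 0.742; P(A=1, B ∈ {1, 2, 3}) = 0.057 + 0.058 + 0.088 = 0.203.
P(A=1 | B ∈ {1, 2, 3}) = 0.203/0.742 = 0.27358.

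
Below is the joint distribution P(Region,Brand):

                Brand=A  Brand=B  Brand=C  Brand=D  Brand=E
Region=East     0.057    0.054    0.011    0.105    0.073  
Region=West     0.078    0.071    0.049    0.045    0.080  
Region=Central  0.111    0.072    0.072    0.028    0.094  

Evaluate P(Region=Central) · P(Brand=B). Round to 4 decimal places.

0.0743

P(Region=Central) = 0.111 + 0.072 + 0.072 + 0.028 + 0.094 = 0.377.
P(Brand=B) = 0.054 + 0.071 + 0.072 = 0.197.
Product: 0.377 × 0.197 = 0.0743.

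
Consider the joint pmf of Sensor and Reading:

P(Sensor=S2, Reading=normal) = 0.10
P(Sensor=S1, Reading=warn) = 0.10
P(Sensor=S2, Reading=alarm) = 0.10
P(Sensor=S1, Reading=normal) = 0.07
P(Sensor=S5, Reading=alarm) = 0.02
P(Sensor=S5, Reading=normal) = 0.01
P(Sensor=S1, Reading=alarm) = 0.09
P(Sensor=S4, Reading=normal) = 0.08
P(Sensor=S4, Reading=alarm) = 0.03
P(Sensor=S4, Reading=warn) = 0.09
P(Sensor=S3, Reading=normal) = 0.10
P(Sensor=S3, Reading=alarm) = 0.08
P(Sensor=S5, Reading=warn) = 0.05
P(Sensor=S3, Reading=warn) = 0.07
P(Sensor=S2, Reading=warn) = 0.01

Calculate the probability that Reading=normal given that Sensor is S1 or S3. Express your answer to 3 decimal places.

P(Sensor=S1) = 0.07 + 0.10 + 0.09 = 0.26.
P(Sensor=S3) = 0.10 + 0.07 + 0.08 = 0.25.
P(Sensor ∈ {S1, S3}) = 0.26 + 0.25 = 0.51; P(Reading=normal, Sensor ∈ {S1, S3}) = 0.07 + 0.10 = 0.17.
P(Reading=normal | Sensor ∈ {S1, S3}) = 0.17/0.51 = 0.333.

0.333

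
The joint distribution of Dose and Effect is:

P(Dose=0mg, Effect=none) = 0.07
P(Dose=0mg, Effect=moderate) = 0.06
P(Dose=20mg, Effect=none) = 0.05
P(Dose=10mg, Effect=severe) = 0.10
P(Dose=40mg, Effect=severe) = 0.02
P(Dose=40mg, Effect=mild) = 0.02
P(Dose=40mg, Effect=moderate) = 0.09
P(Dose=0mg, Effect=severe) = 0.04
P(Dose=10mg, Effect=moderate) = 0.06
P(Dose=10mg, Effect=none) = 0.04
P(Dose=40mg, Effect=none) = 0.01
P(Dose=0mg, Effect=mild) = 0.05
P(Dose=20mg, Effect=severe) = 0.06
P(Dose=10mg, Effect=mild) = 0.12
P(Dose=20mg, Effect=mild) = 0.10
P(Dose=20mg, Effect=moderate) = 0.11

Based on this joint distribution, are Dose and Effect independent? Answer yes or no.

no

P(Dose=40mg) = 0.14 and P(Effect=moderate) = 0.32, so their product is 0.0448, but P(Dose=40mg, Effect=moderate) = 0.09. Since these differ, Dose and Effect are not independent.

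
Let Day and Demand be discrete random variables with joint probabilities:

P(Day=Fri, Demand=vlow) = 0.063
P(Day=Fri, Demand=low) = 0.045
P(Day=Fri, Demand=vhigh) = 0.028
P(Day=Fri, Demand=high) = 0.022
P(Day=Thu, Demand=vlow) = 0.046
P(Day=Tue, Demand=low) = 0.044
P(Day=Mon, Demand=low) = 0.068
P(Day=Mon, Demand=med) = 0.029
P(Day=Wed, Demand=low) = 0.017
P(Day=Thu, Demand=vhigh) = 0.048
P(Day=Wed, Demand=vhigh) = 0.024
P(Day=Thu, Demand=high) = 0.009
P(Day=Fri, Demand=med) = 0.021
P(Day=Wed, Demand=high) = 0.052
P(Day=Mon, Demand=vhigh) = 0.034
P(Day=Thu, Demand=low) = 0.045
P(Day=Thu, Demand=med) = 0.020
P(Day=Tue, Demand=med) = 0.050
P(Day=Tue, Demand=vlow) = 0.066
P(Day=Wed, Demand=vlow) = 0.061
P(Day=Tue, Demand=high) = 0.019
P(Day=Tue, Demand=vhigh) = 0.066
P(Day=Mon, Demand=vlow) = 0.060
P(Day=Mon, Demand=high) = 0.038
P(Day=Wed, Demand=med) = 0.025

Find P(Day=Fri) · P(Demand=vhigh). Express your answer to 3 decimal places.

0.036

P(Day=Fri) = 0.063 + 0.045 + 0.021 + 0.022 + 0.028 = 0.179.
P(Demand=vhigh) = 0.034 + 0.066 + 0.024 + 0.048 + 0.028 = 0.200.
Product: 0.179 × 0.200 = 0.036.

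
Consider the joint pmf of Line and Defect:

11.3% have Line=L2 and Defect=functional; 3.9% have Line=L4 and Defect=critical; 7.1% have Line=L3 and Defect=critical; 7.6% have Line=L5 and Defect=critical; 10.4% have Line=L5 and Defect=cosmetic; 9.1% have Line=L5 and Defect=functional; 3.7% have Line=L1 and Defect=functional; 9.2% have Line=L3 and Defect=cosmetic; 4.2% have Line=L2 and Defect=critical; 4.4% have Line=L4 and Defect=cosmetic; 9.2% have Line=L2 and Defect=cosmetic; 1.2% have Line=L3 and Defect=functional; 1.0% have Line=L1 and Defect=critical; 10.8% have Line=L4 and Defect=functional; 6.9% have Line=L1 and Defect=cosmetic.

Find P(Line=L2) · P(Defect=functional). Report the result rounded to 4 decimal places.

0.0892

P(Line=L2) = 0.092 + 0.113 + 0.042 = 0.247.
P(Defect=functional) = 0.037 + 0.113 + 0.012 + 0.108 + 0.091 = 0.361.
Product: 0.247 × 0.361 = 0.0892.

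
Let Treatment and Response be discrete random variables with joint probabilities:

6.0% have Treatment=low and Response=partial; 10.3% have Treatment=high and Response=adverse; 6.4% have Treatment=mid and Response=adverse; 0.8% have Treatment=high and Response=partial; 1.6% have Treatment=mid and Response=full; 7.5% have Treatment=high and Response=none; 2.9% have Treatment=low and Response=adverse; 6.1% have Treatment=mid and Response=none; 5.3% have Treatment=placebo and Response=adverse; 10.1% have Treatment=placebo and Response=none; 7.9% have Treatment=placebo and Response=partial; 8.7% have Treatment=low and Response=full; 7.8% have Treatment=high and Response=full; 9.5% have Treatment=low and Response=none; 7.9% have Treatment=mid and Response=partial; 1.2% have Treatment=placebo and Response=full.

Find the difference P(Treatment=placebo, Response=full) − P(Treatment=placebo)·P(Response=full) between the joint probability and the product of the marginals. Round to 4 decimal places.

P(Treatment=placebo) = 0.101 + 0.079 + 0.012 + 0.053 = 0.245.
P(Response=full) = 0.012 + 0.087 + 0.016 + 0.078 = 0.193.
P(Treatment=placebo, Response=full) − P(Treatment=placebo)P(Response=full) = 0.012 − 0.245×0.193 = -0.0353.

-0.0353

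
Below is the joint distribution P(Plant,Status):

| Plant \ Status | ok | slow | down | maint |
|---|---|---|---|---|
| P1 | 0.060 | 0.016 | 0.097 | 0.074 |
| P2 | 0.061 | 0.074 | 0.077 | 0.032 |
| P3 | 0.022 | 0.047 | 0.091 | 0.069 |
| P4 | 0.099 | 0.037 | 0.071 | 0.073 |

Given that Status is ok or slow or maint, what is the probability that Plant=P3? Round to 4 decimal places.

0.2078

P(Status=ok) = 0.060 + 0.061 + 0.022 + 0.099 = 0.242.
P(Status=slow) = 0.016 + 0.074 + 0.047 + 0.037 = 0.174.
P(Status=maint) = 0.074 + 0.032 + 0.069 + 0.073 = 0.248.
P(Status ∈ {ok, slow, maint}) = 0.242 + 0.174 + 0.248 = 0.664; P(Plant=P3, Status ∈ {ok, slow, maint}) = 0.022 + 0.047 + 0.069 = 0.138.
P(Plant=P3 | Status ∈ {ok, slow, maint}) = 0.138/0.664 = 0.2078.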